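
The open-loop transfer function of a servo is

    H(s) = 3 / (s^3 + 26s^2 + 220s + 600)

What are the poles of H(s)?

s = -6, -10, -10

The poles are the roots of the denominator s^3 + 26s^2 + 220s + 600 = 0.
Trying s = -6: the polynomial evaluates to 0, so (s + 6) is a factor.
Dividing out leaves s^2 + 20s + 100 = 0.
Factoring the quadratic: (s + 10)^2 = 0.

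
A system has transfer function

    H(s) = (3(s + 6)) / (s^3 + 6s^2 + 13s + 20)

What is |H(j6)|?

|H(j6)| ≈ 0.1062

Substitute s = j6: numerator = 18 + j18, denominator = -196 - j138.
|H(j6)| = |18 + j18| / |-196 - j138| = 25.456 / 239.71 ≈ 0.1062.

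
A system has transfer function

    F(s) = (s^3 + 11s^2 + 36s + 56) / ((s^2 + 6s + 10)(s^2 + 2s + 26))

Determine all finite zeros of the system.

s = -2 + 2j, -2 - 2j, -7

Set the numerator to zero: s^3 + 11s^2 + 36s + 56 = 0.
Factoring: (s^2 + 4s + 8)(s + 7) = 0.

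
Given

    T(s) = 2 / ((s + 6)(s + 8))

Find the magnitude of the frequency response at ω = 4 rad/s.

|T(j4)| ≈ 0.03101

Substitute s = j4: numerator = 2, denominator = 32 + j56.
|T(j4)| = |2| / |32 + j56| = 2 / 64.498 ≈ 0.03101.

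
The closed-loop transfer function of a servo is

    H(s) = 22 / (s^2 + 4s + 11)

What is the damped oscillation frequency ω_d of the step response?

Comparing s^2 + 4s + 11 to s^2 + 2ζωₙs + ωₙ²: ωₙ = √11 ≈ 3.317 rad/s and ζ = 4/(2·√11) ≈ 0.6030.
ζωₙ = 4/2 = 2, so ω_d = ωₙ√(1−ζ²) = √(ωₙ² − (ζωₙ)²) = √(11 − 2²) = √7 ≈ 2.646 rad/s.

ω_d ≈ 2.646 rad/s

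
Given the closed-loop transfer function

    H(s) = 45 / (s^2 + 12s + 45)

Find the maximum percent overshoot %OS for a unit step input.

Comparing s^2 + 12s + 45 to s^2 + 2ζωₙs + ωₙ²: ωₙ = √45 ≈ 6.708 rad/s and ζ = 12/(2·√45) ≈ 0.8944.
%OS = 100·exp(−πζ/√(1−ζ²)) = 100·exp(−π·0.8944/√(1−0.8944²)) ≈ 0.187%.

%OS ≈ 0.187%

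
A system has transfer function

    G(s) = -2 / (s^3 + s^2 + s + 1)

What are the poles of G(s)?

s = j, -j, -1

The poles are the roots of the denominator s^3 + s^2 + s + 1 = 0.
Trying s = -1: the polynomial evaluates to 0, so (s + 1) is a factor.
Dividing out leaves s^2 + 1 = 0.
The quadratic formula then gives s = 0 ± 1j.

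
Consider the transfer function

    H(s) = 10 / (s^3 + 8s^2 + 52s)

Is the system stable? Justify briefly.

The denominator s^3 + 8s^2 + 52s factors as s(s^2 + 8s + 52), giving poles at s = 0, -4 + 6j, -4 - 6j.
Since the simple pole(s) at s = 0 lie on the jω-axis with none in the right half-plane, the system is marginally stable.

marginally stable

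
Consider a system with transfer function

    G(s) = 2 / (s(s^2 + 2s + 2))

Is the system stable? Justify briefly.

The poles can be read from the denominator factors: s = 0, -1 ± j.
Since the simple pole(s) at s = 0 lie on the jω-axis with none in the right half-plane, the system is marginally stable.

marginally stable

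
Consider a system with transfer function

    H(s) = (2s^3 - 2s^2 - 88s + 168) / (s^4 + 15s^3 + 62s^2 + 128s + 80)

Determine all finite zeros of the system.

Set the numerator to zero: 2s^3 - 2s^2 - 88s + 168 = 0, i.e. 2·(s^3 - s^2 - 44s + 84) = 0.
Factoring: (s - 6)(s + 7)(s - 2) = 0.

s = 6, -7, 2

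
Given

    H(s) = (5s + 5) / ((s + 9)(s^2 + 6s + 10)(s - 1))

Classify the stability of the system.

unstable

The poles can be read from the denominator factors: s = -9, -3 ± j, 1.
Since the pole(s) at s = 1 lie in the right half-plane, the system is unstable.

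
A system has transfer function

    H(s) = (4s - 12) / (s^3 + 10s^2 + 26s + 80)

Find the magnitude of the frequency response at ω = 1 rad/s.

|H(j1)| ≈ 0.1702

Substitute s = j1: numerator = -12 + j4, denominator = 70 + j25.
|H(j1)| = |-12 + j4| / |70 + j25| = 12.649 / 74.330 ≈ 0.1702.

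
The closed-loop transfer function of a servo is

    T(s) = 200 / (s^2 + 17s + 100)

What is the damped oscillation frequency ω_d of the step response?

ω_d ≈ 5.268 rad/s

Comparing s^2 + 17s + 100 to s^2 + 2ζωₙs + ωₙ²: ωₙ = 10 rad/s and ζ = 17/(2·10) = 0.85.
ζωₙ = 17/2 = 8.5, so ω_d = ωₙ√(1−ζ²) = √(ωₙ² − (ζωₙ)²) = √(100 − 8.5²) = √27.75 ≈ 5.268 rad/s.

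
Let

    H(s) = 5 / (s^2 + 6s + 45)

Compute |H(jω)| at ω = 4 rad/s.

Substitute s = j4: numerator = 5, denominator = 29 + j24.
|H(j4)| = |5| / |29 + j24| = 5 / 37.643 ≈ 0.1328.

|H(j4)| ≈ 0.1328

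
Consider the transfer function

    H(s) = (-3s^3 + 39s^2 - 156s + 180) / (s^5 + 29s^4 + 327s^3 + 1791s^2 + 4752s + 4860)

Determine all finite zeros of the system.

Set the numerator to zero: -3s^3 + 39s^2 - 156s + 180 = 0, i.e. -3·(s^3 - 13s^2 + 52s - 60) = 0.
Factoring: (s - 6)(s - 2)(s - 5) = 0.

s = 6, 2, 5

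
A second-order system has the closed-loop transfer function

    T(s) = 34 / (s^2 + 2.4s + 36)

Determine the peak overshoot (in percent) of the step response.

%OS ≈ 52.7%

Comparing s^2 + 2.4s + 36 to s^2 + 2ζωₙs + ωₙ²: ωₙ = 6 rad/s and ζ = 2.4/(2·6) = 0.2.
%OS = 100·exp(−πζ/√(1−ζ²)) = 100·exp(−π·0.2/√(1−0.2²)) ≈ 52.7%.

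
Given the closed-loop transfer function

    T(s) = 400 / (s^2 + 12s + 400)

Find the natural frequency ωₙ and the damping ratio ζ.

ωₙ = 20 rad/s, ζ = 0.3

Compare the denominator to the standard form s^2 + 2ζωₙs + ωₙ².
ωₙ² = 400, so ωₙ = 20 rad/s.
2ζωₙ = 12, so ζ = 12/(2·20) = 0.3.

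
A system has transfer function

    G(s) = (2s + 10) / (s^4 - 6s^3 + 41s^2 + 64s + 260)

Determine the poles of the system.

s = -1 ± 2j, 4 ± 6j

The poles are the roots of the denominator s^4 - 6s^3 + 41s^2 + 64s + 260 = 0.
No real roots exist; factor into two real quadratics: (s^2 + 2s + 5)(s^2 - 8s + 52) = 0.
Each quadratic gives a conjugate pair via the quadratic formula.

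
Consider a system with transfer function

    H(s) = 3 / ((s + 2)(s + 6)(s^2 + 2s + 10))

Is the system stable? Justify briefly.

The poles can be read from the denominator factors: s = -2, -6, -1 ± 3j.
Since all poles lie strictly in the left half-plane, the system is stable.

stable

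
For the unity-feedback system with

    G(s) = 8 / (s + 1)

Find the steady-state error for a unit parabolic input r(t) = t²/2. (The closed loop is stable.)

G(s) has no poles at the origin.
This is a Type 0 system; Ka = lim_{s→0} s^2·G(s) = 0, so the steady-state error for a parabola input is infinite.

e_ss = ∞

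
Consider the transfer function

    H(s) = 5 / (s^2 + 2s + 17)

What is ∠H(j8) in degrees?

∠H(j8) ≈ -161.2°

At s = j8: numerator = 5, denominator = -47 + j16.
∠H = ∠num − ∠den = 0° − (161.20°) = -161.2°.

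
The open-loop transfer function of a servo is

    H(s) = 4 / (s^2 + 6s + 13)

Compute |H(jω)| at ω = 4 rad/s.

Substitute s = j4: numerator = 4, denominator = -3 + j24.
|H(j4)| = |4| / |-3 + j24| = 4 / 24.187 ≈ 0.1654.

|H(j4)| ≈ 0.1654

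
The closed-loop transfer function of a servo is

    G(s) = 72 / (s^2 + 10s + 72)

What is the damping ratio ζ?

Compare the denominator to the standard form s^2 + 2ζωₙs + ωₙ².
ωₙ² = 72, so ωₙ = √72 ≈ 8.485 rad/s.
2ζωₙ = 10, so ζ = 10/(2·√72) ≈ 0.5893.

ζ ≈ 0.5893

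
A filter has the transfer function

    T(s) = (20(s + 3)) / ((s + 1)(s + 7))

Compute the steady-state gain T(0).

T(0) = 60/7 ≈ 8.571

At s = 0 each factor (s + a) contributes a and each (s^2 + bs + c) contributes c.
T(0) = 20·(3) / ((1) · (7)) = 60/7 = 60/7.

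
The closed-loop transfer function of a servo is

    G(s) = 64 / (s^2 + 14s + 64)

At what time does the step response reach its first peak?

Comparing s^2 + 14s + 64 to s^2 + 2ζωₙs + ωₙ²: ωₙ = 8 rad/s and ζ = 14/(2·8) = 0.875.
ζωₙ = 14/2 = 7, so ω_d = ωₙ√(1−ζ²) = √(ωₙ² − (ζωₙ)²) = √(64 − 7²) = √15 ≈ 3.873 rad/s.
t_p = π/ω_d = π/3.873 ≈ 0.8112 s.

t_p ≈ 0.8112 s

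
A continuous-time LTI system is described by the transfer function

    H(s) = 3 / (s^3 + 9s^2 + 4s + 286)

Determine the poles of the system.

The poles are the roots of the denominator s^3 + 9s^2 + 4s + 286 = 0.
Trying s = -11: the polynomial evaluates to 0, so (s + 11) is a factor.
Dividing out leaves s^2 - 2s + 26 = 0.
The quadratic formula then gives s = 1 ± 5j.

s = 1 ± 5j, -11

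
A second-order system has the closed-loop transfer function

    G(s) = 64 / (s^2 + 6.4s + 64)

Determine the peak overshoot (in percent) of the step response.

%OS ≈ 25.4%

Comparing s^2 + 6.4s + 64 to s^2 + 2ζωₙs + ωₙ²: ωₙ = 8 rad/s and ζ = 6.4/(2·8) = 0.4.
%OS = 100·exp(−πζ/√(1−ζ²)) = 100·exp(−π·0.4/√(1−0.4²)) ≈ 25.4%.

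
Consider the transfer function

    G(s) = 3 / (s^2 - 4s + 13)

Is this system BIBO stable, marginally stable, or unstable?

The denominator s^2 - 4s + 13 factors as (s^2 - 4s + 13), giving poles at s = 2 + 3j, 2 - 3j.
Since the pole(s) at s = 2 ± 3j lie in the right half-plane, the system is unstable.

unstable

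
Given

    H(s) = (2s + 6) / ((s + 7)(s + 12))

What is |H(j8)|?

|H(j8)| ≈ 0.1115

Substitute s = j8: numerator = 6 + j16, denominator = 20 + j152.
|H(j8)| = |6 + j16| / |20 + j152| = 17.088 / 153.31 ≈ 0.1115.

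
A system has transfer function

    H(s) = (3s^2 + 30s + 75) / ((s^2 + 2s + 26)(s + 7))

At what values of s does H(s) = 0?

s = -5, -5

Set the numerator to zero: 3s^2 + 30s + 75 = 0, i.e. 3·(s^2 + 10s + 25) = 0.
Factoring: (s + 5)^2 = 0.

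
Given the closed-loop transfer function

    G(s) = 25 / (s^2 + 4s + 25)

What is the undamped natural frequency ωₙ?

Compare the denominator to the standard form s^2 + 2ζωₙs + ωₙ².
ωₙ² = 25, so ωₙ = 5 rad/s.

ωₙ = 5 rad/s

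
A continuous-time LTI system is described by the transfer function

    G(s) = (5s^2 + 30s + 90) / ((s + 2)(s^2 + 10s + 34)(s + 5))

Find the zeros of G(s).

Set the numerator to zero: 5s^2 + 30s + 90 = 0, i.e. 5·(s^2 + 6s + 18) = 0.
Factoring: (s^2 + 6s + 18) = 0.

s = -3 + 3j, -3 - 3j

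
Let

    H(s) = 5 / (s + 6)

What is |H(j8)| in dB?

|H(j8)|_dB ≈ -6.02 dB

Substitute s = j8: numerator = 5, denominator = 6 + j8.
|H(j8)| = |5| / |6 + j8| = 5 / 10 = 0.5000.
In decibels: 20·log₁₀(0.5000) ≈ -6.02 dB.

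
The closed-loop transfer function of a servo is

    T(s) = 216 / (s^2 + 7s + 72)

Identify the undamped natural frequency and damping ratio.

Compare the denominator to the standard form s^2 + 2ζωₙs + ωₙ².
ωₙ² = 72, so ωₙ = √72 ≈ 8.485 rad/s.
2ζωₙ = 7, so ζ = 7/(2·√72) ≈ 0.4125.

ωₙ ≈ 8.485 rad/s, ζ ≈ 0.4125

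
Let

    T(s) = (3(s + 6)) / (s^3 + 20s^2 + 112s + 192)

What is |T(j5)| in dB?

Substitute s = j5: numerator = 18 + j15, denominator = -308 + j435.
|T(j5)| = |18 + j15| / |-308 + j435| = 23.431 / 533 ≈ 0.04396.
In decibels: 20·log₁₀(0.04396) ≈ -27.1 dB.

|T(j5)|_dB ≈ -27.1 dB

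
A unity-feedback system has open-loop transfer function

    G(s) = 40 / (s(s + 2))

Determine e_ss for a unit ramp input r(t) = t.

e_ss = 0.05000

G(s) has one pole at the origin.
This is a Type 1 system. Kv = lim_{s→0} s·G(s) = 40/2 = 20.
e_ss = 1/Kv = 1/(20) = 1/20 ≈ 0.05000.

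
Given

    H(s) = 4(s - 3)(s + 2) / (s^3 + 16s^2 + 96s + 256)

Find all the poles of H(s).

The poles are the roots of the denominator s^3 + 16s^2 + 96s + 256 = 0.
Trying s = -8: the polynomial evaluates to 0, so (s + 8) is a factor.
Dividing out leaves s^2 + 8s + 32 = 0.
The quadratic formula then gives s = -4 ± 4j.

s = -4 + 4j, -4 - 4j, -8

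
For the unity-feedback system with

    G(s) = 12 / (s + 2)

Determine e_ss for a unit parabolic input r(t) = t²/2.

e_ss = ∞

G(s) has no poles at the origin.
This is a Type 0 system; Ka = lim_{s→0} s^2·G(s) = 0, so the steady-state error for a parabola input is infinite.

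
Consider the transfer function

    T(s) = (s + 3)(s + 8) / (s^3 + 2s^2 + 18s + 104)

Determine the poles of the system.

s = 1 + 5j, 1 - 5j, -4

The poles are the roots of the denominator s^3 + 2s^2 + 18s + 104 = 0.
Trying s = -4: the polynomial evaluates to 0, so (s + 4) is a factor.
Dividing out leaves s^2 - 2s + 26 = 0.
The quadratic formula then gives s = 1 ± 5j.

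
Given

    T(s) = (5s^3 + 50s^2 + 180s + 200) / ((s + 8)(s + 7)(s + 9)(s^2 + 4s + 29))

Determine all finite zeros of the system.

Set the numerator to zero: 5s^3 + 50s^2 + 180s + 200 = 0, i.e. 5·(s^3 + 10s^2 + 36s + 40) = 0.
Factoring: (s^2 + 8s + 20)(s + 2) = 0.

s = -4 + 2j, -4 - 2j, -2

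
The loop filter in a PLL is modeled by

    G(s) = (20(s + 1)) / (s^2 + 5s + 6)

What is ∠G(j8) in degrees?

At s = j8: numerator = 20 + j160, denominator = -58 + j40.
∠G = ∠num − ∠den = 82.875° − (145.41°) = -62.53°.

∠G(j8) ≈ -62.53°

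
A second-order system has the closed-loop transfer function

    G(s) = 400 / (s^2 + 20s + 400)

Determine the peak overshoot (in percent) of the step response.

Comparing s^2 + 20s + 400 to s^2 + 2ζωₙs + ωₙ²: ωₙ = 20 rad/s and ζ = 20/(2·20) = 0.5.
%OS = 100·exp(−πζ/√(1−ζ²)) = 100·exp(−π·0.5/√(1−0.5²)) ≈ 16.3%.

%OS ≈ 16.3%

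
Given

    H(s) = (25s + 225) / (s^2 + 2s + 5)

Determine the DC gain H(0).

H(0) = 45

Set s = 0: H(0) = (225) / (5) = 45.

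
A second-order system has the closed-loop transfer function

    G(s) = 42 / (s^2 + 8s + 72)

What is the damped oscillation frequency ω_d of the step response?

Comparing s^2 + 8s + 72 to s^2 + 2ζωₙs + ωₙ²: ωₙ = √72 ≈ 8.485 rad/s and ζ = 8/(2·√72) ≈ 0.4714.
ζωₙ = 8/2 = 4, so ω_d = ωₙ√(1−ζ²) = √(ωₙ² − (ζωₙ)²) = √(72 − 4²) = √56 ≈ 7.483 rad/s.

ω_d ≈ 7.483 rad/s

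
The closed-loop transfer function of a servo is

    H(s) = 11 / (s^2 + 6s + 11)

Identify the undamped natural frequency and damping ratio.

ωₙ ≈ 3.317 rad/s, ζ ≈ 0.9045

Compare the denominator to the standard form s^2 + 2ζωₙs + ωₙ².
ωₙ² = 11, so ωₙ = √11 ≈ 3.317 rad/s.
2ζωₙ = 6, so ζ = 6/(2·√11) ≈ 0.9045.
With ζ = 0.9045 the response is underdamped.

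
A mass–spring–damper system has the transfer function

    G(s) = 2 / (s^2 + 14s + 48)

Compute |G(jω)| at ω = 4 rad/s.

|G(j4)| ≈ 0.03101

Substitute s = j4: numerator = 2, denominator = 32 + j56.
|G(j4)| = |2| / |32 + j56| = 2 / 64.498 ≈ 0.03101.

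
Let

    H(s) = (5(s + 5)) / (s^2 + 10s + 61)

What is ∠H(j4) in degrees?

∠H(j4) ≈ -2.974°

At s = j4: numerator = 25 + j20, denominator = 45 + j40.
∠H = ∠num − ∠den = 38.660° − (41.634°) = -2.974°.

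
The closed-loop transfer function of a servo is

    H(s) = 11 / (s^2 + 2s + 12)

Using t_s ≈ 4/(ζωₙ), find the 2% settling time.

Comparing s^2 + 2s + 12 to s^2 + 2ζωₙs + ωₙ²: ωₙ = √12 ≈ 3.464 rad/s and ζ = 2/(2·√12) ≈ 0.2887.
ζωₙ = 2/2 = 1, so t_s ≈ 4/(ζωₙ) = 4/1 = 4 s.

t_s ≈ 4 s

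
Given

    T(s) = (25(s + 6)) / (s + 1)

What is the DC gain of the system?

At s = 0 each factor (s + a) contributes a and each (s^2 + bs + c) contributes c.
T(0) = 25·(6) / ((1)) = 150/1 = 150.

T(0) = 150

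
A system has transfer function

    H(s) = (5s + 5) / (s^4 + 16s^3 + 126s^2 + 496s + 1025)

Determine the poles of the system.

s = -5 ± 4j, -3 ± 4j

The poles are the roots of the denominator s^4 + 16s^3 + 126s^2 + 496s + 1025 = 0.
No real roots exist; factor into two real quadratics: (s^2 + 10s + 41)(s^2 + 6s + 25) = 0.
Each quadratic gives a conjugate pair via the quadratic formula.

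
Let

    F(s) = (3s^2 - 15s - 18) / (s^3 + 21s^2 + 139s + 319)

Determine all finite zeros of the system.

Set the numerator to zero: 3s^2 - 15s - 18 = 0, i.e. 3·(s^2 - 5s - 6) = 0.
Factoring: (s + 1)(s - 6) = 0.

s = -1, 6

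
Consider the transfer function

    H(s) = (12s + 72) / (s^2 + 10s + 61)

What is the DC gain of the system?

Set s = 0: H(0) = (72) / (61) = 72/61.

H(0) = 72/61 ≈ 1.180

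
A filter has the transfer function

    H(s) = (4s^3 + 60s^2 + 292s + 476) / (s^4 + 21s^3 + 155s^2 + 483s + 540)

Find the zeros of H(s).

Set the numerator to zero: 4s^3 + 60s^2 + 292s + 476 = 0, i.e. 4·(s^3 + 15s^2 + 73s + 119) = 0.
Factoring: (s + 7)(s^2 + 8s + 17) = 0.

s = -7, -4 ± j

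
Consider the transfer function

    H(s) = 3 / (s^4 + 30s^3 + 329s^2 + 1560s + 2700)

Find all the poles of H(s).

s = -6, -10, -9, -5

The poles are the roots of the denominator s^4 + 30s^3 + 329s^2 + 1560s + 2700 = 0.
Trying s = -6: the polynomial evaluates to 0, so (s + 6) is a factor.
Dividing out leaves s^3 + 24s^2 + 185s + 450 = 0.
This factors further as (s + 10)(s + 9)(s + 5) = 0.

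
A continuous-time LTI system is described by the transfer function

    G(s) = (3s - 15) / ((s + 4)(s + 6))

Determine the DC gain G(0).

G(0) = -5/8 ≈ -0.6250

Set s = 0: G(0) = (-15) / (24) = -5/8.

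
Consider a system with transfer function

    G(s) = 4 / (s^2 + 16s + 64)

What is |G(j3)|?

|G(j3)| ≈ 0.05479

Substitute s = j3: numerator = 4, denominator = 55 + j48.
|G(j3)| = |4| / |55 + j48| = 4 / 73 ≈ 0.05479.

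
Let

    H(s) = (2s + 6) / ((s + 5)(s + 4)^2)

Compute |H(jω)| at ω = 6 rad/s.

Substitute s = j6: numerator = 6 + j12, denominator = -388 + j120.
|H(j6)| = |6 + j12| / |-388 + j120| = 13.416 / 406.13 ≈ 0.03303.

|H(j6)| ≈ 0.03303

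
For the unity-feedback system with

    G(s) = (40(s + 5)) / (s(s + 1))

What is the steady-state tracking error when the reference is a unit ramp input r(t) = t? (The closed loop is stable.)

G(s) has one pole at the origin.
This is a Type 1 system. Kv = lim_{s→0} s·G(s) = 200/1.
e_ss = 1/Kv = 1/(200) = 1/200 ≈ 0.005000.

e_ss = 0.005000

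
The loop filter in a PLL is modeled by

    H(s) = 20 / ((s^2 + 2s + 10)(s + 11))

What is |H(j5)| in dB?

|H(j5)|_dB ≈ -20.7 dB

Substitute s = j5: numerator = 20, denominator = -215 + j35.
|H(j5)| = |20| / |-215 + j35| = 20 / 217.83 ≈ 0.09181.
In decibels: 20·log₁₀(0.09181) ≈ -20.7 dB.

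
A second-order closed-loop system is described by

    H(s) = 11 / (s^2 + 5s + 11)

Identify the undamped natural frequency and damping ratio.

Compare the denominator to the standard form s^2 + 2ζωₙs + ωₙ².
ωₙ² = 11, so ωₙ = √11 ≈ 3.317 rad/s.
2ζωₙ = 5, so ζ = 5/(2·√11) ≈ 0.7538.
With ζ = 0.7538 the response is underdamped.

ωₙ ≈ 3.317 rad/s, ζ ≈ 0.7538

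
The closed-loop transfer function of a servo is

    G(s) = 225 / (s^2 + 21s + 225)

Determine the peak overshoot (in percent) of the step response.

%OS ≈ 4.60%

Comparing s^2 + 21s + 225 to s^2 + 2ζωₙs + ωₙ²: ωₙ = 15 rad/s and ζ = 21/(2·15) = 0.7.
%OS = 100·exp(−πζ/√(1−ζ²)) = 100·exp(−π·0.7/√(1−0.7²)) ≈ 4.60%.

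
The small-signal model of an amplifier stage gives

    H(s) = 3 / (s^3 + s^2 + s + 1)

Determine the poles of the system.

The poles are the roots of the denominator s^3 + s^2 + s + 1 = 0.
Trying s = -1: the polynomial evaluates to 0, so (s + 1) is a factor.
Dividing out leaves s^2 + 1 = 0.
The quadratic formula then gives s = 0 ± 1j.

s = -1, ±j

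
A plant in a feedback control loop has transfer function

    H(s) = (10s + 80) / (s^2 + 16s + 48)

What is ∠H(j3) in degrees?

∠H(j3) ≈ -30.35°

At s = j3: numerator = 80 + j30, denominator = 39 + j48.
∠H = ∠num − ∠den = 20.556° − (50.906°) = -30.35°.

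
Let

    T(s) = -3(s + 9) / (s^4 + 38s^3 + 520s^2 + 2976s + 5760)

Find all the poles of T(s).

The poles are the roots of the denominator s^4 + 38s^3 + 520s^2 + 2976s + 5760 = 0.
Trying s = -12: the polynomial evaluates to 0, so (s + 12) is a factor.
Dividing out leaves s^3 + 26s^2 + 208s + 480 = 0.
This factors further as (s + 4)(s + 10)(s + 12) = 0.

s = -12, -4, -10, -12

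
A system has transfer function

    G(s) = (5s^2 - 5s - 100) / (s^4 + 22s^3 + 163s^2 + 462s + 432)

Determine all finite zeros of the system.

s = 5, -4

Set the numerator to zero: 5s^2 - 5s - 100 = 0, i.e. 5·(s^2 - s - 20) = 0.
Factoring: (s - 5)(s + 4) = 0.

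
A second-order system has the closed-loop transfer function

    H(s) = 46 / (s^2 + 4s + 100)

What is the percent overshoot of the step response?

%OS ≈ 52.7%

Comparing s^2 + 4s + 100 to s^2 + 2ζωₙs + ωₙ²: ωₙ = 10 rad/s and ζ = 4/(2·10) = 0.2.
%OS = 100·exp(−πζ/√(1−ζ²)) = 100·exp(−π·0.2/√(1−0.2²)) ≈ 52.7%.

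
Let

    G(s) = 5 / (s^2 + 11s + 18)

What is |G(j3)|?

|G(j3)| ≈ 0.1462

Substitute s = j3: numerator = 5, denominator = 9 + j33.
|G(j3)| = |5| / |9 + j33| = 5 / 34.205 ≈ 0.1462.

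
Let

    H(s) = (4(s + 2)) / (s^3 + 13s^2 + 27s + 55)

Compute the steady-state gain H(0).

Set s = 0: H(0) = (8) / (55) = 8/55.

H(0) = 8/55 ≈ 0.1455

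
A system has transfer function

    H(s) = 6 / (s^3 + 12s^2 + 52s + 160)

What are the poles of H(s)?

The poles are the roots of the denominator s^3 + 12s^2 + 52s + 160 = 0.
Trying s = -8: the polynomial evaluates to 0, so (s + 8) is a factor.
Dividing out leaves s^2 + 4s + 20 = 0.
The quadratic formula then gives s = -2 ± 4j.

s = -2 ± 4j, -8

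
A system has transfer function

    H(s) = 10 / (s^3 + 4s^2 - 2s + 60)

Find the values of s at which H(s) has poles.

s = -6, 1 + 3j, 1 - 3j

The poles are the roots of the denominator s^3 + 4s^2 - 2s + 60 = 0.
Trying s = -6: the polynomial evaluates to 0, so (s + 6) is a factor.
Dividing out leaves s^2 - 2s + 10 = 0.
The quadratic formula then gives s = 1 ± 3j.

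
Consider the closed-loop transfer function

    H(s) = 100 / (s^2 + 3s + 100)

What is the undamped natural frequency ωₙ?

ωₙ = 10 rad/s

Compare the denominator to the standard form s^2 + 2ζωₙs + ωₙ².
ωₙ² = 100, so ωₙ = 10 rad/s.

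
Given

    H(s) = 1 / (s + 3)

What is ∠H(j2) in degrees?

∠H(j2) ≈ -33.69°

At s = j2: numerator = 1, denominator = 3 + j2.
∠H = ∠num − ∠den = 0° − (33.690°) = -33.69°.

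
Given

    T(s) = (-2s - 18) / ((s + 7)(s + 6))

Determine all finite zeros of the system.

Set the numerator to zero: -2s - 18 = 0, i.e. -2·(s + 9) = 0.
So s = -9.

s = -9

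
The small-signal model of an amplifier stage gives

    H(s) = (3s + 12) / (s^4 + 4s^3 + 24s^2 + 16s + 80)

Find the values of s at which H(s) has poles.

The poles are the roots of the denominator s^4 + 4s^3 + 24s^2 + 16s + 80 = 0.
No real roots exist; factor into two real quadratics: (s^2 + 4)(s^2 + 4s + 20) = 0.
Each quadratic gives a conjugate pair via the quadratic formula.

s = 2j, -2j, -2 + 4j, -2 - 4j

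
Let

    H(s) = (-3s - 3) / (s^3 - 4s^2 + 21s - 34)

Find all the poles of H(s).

The poles are the roots of the denominator s^3 - 4s^2 + 21s - 34 = 0.
Trying s = 2: the polynomial evaluates to 0, so (s - 2) is a factor.
Dividing out leaves s^2 - 2s + 17 = 0.
The quadratic formula then gives s = 1 ± 4j.

s = 1 + 4j, 1 - 4j, 2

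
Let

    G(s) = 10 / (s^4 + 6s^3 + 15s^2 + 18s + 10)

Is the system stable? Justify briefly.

stable

The denominator s^4 + 6s^3 + 15s^2 + 18s + 10 factors as (s^2 + 2s + 2)(s^2 + 4s + 5), giving poles at s = -1 ± j, -2 ± j.
Since all poles lie strictly in the left half-plane, the system is stable.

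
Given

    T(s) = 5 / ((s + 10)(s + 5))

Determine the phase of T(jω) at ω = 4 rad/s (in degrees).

At s = j4: numerator = 5, denominator = 34 + j60.
∠T = ∠num − ∠den = 0° − (60.461°) = -60.46°.

∠T(j4) ≈ -60.46°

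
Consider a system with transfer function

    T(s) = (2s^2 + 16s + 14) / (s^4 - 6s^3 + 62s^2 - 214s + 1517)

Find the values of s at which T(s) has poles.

The poles are the roots of the denominator s^4 - 6s^3 + 62s^2 - 214s + 1517 = 0.
No real roots exist; factor into two real quadratics: (s^2 + 2s + 37)(s^2 - 8s + 41) = 0.
Each quadratic gives a conjugate pair via the quadratic formula.

s = -1 + 6j, -1 - 6j, 4 + 5j, 4 - 5j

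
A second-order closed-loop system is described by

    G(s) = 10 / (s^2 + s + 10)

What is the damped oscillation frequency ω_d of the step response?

ω_d ≈ 3.122 rad/s

Comparing s^2 + s + 10 to s^2 + 2ζωₙs + ωₙ²: ωₙ = √10 ≈ 3.162 rad/s and ζ = 1/(2·√10) ≈ 0.1581.
ζωₙ = 1/2 = 0.5, so ω_d = ωₙ√(1−ζ²) = √(ωₙ² − (ζωₙ)²) = √(10 − 0.5²) = √9.75 ≈ 3.122 rad/s.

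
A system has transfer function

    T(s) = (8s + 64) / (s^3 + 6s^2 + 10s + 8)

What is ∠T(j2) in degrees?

At s = j2: numerator = 64 + j16, denominator = -16 + j12.
∠T = ∠num − ∠den = 14.036° − (143.13°) = -129.1°.

∠T(j2) ≈ -129.1°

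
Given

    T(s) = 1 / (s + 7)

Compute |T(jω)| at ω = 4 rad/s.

|T(j4)| ≈ 0.1240

Substitute s = j4: numerator = 1, denominator = 7 + j4.
|T(j4)| = |1| / |7 + j4| = 1 / 8.0623 ≈ 0.1240.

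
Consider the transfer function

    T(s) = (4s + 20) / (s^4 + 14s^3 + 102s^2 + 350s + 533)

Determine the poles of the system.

The poles are the roots of the denominator s^4 + 14s^3 + 102s^2 + 350s + 533 = 0.
No real roots exist; factor into two real quadratics: (s^2 + 6s + 13)(s^2 + 8s + 41) = 0.
Each quadratic gives a conjugate pair via the quadratic formula.

s = -3 ± 2j, -4 ± 5j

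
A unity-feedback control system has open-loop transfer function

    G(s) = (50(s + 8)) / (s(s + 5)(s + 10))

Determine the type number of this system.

The denominator has 1 factor of s at the origin (free integrator), so this is a Type 1 system.

Type 1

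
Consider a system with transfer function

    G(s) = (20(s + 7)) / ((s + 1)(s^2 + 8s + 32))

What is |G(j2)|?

Substitute s = j2: numerator = 140 + j40, denominator = -4 + j72.
|G(j2)| = |140 + j40| / |-4 + j72| = 145.60 / 72.111 ≈ 2.019.

|G(j2)| ≈ 2.019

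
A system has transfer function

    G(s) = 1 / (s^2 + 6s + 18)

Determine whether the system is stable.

stable

The poles can be read from the denominator factors: s = -3 + 3j, -3 - 3j.
Since all poles lie strictly in the left half-plane, the system is stable.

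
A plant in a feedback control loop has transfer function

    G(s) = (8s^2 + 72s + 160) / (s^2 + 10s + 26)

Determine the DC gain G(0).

Set s = 0: G(0) = (160) / (26) = 80/13.

G(0) = 80/13 ≈ 6.154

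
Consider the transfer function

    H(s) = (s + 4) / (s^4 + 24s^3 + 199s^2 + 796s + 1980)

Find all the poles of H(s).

The poles are the roots of the denominator s^4 + 24s^3 + 199s^2 + 796s + 1980 = 0.
Trying s = -11: the polynomial evaluates to 0, so (s + 11) is a factor.
Dividing out leaves s^3 + 13s^2 + 56s + 180 = 0.
This factors further as (s^2 + 4s + 20)(s + 9) = 0.

s = -11, -2 ± 4j, -9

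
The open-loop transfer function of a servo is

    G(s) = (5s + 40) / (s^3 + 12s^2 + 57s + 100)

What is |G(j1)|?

Substitute s = j1: numerator = 40 + j5, denominator = 88 + j56.
|G(j1)| = |40 + j5| / |88 + j56| = 40.311 / 104.31 ≈ 0.3865.

|G(j1)| ≈ 0.3865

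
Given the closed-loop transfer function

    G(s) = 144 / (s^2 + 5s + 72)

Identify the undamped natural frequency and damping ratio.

ωₙ ≈ 8.485 rad/s, ζ ≈ 0.2946

Compare the denominator to the standard form s^2 + 2ζωₙs + ωₙ².
ωₙ² = 72, so ωₙ = √72 ≈ 8.485 rad/s.
2ζωₙ = 5, so ζ = 5/(2·√72) ≈ 0.2946.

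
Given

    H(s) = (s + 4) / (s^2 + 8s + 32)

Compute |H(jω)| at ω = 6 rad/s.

Substitute s = j6: numerator = 4 + j6, denominator = -4 + j48.
|H(j6)| = |4 + j6| / |-4 + j48| = 7.2111 / 48.166 ≈ 0.1497.

|H(j6)| ≈ 0.1497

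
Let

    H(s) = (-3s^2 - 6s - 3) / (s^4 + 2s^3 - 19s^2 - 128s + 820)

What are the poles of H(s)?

The poles are the roots of the denominator s^4 + 2s^3 - 19s^2 - 128s + 820 = 0.
No real roots exist; factor into two real quadratics: (s^2 - 8s + 20)(s^2 + 10s + 41) = 0.
Each quadratic gives a conjugate pair via the quadratic formula.

s = 4 ± 2j, -5 ± 4j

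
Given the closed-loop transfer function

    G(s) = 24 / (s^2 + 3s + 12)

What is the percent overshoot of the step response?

Comparing s^2 + 3s + 12 to s^2 + 2ζωₙs + ωₙ²: ωₙ = √12 ≈ 3.464 rad/s and ζ = 3/(2·√12) ≈ 0.4330.
%OS = 100·exp(−πζ/√(1−ζ²)) = 100·exp(−π·0.4330/√(1−0.4330²)) ≈ 22.1%.

%OS ≈ 22.1%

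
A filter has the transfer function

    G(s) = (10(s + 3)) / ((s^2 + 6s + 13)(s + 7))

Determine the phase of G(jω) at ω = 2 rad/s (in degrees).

At s = j2: numerator = 30 + j20, denominator = 39 + j102.
∠G = ∠num − ∠den = 33.690° − (69.075°) = -35.39°.

∠G(j2) ≈ -35.39°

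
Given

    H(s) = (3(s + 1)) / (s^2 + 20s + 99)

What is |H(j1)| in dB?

|H(j1)|_dB ≈ -27.4 dB

Substitute s = j1: numerator = 3 + j3, denominator = 98 + j20.
|H(j1)| = |3 + j3| / |98 + j20| = 4.2426 / 100.02 ≈ 0.04242.
In decibels: 20·log₁₀(0.04242) ≈ -27.4 dB.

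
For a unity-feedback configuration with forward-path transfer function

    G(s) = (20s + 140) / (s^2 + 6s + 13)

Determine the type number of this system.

Type 0

The denominator has no factor of s at the origin — no free integrator — so this is a Type 0 system.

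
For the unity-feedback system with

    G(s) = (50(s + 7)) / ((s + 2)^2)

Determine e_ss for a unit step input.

e_ss = 0.01130

G(s) has no poles at the origin.
This is a Type 0 system. Kp = lim_{s→0} G(s) = 350/4 = 175/2.
e_ss = 1/(1 + Kp) = 1/(1 + 175/2) = 2/177 ≈ 0.01130.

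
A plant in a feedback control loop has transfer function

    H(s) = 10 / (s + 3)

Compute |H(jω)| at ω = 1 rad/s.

|H(j1)| ≈ 3.162

Substitute s = j1: numerator = 10, denominator = 3 + j1.
|H(j1)| = |10| / |3 + j1| = 10 / 3.1623 ≈ 3.162.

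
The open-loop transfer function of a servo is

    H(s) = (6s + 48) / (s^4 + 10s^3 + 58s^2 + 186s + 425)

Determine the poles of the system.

s = -4 + 3j, -4 - 3j, -1 + 4j, -1 - 4j

The poles are the roots of the denominator s^4 + 10s^3 + 58s^2 + 186s + 425 = 0.
No real roots exist; factor into two real quadratics: (s^2 + 8s + 25)(s^2 + 2s + 17) = 0.
Each quadratic gives a conjugate pair via the quadratic formula.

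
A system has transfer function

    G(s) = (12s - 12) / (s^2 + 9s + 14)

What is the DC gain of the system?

G(0) = -6/7 ≈ -0.8571

Set s = 0: G(0) = (-12) / (14) = -6/7.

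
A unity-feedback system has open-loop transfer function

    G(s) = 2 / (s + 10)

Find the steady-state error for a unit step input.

e_ss = 0.8333

G(s) has no poles at the origin.
This is a Type 0 system. Kp = lim_{s→0} G(s) = 2/10 = 1/5.
e_ss = 1/(1 + Kp) = 1/(1 + 1/5) = 5/6 ≈ 0.8333.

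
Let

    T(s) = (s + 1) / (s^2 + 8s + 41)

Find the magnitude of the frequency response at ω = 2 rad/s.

|T(j2)| ≈ 0.05547

Substitute s = j2: numerator = 1 + j2, denominator = 37 + j16.
|T(j2)| = |1 + j2| / |37 + j16| = 2.2361 / 40.311 ≈ 0.05547.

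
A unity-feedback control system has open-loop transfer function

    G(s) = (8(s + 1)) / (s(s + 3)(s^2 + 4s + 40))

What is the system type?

The denominator has 1 factor of s at the origin (free integrator), so this is a Type 1 system.

Type 1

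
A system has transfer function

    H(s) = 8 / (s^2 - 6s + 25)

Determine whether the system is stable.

The denominator s^2 - 6s + 25 factors as (s^2 - 6s + 25), giving poles at s = 3 ± 4j.
Since the pole(s) at s = 3 ± 4j lie in the right half-plane, the system is unstable.

unstable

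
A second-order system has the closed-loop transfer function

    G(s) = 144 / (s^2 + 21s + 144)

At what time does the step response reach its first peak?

Comparing s^2 + 21s + 144 to s^2 + 2ζωₙs + ωₙ²: ωₙ = 12 rad/s and ζ = 21/(2·12) = 0.875.
ζωₙ = 21/2 = 10.5, so ω_d = ωₙ√(1−ζ²) = √(ωₙ² − (ζωₙ)²) = √(144 − 10.5²) = √33.75 ≈ 5.809 rad/s.
t_p = π/ω_d = π/5.809 ≈ 0.5408 s.

t_p ≈ 0.5408 s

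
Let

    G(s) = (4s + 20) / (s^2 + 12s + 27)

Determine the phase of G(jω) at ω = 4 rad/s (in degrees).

∠G(j4) ≈ -38.43°

At s = j4: numerator = 20 + j16, denominator = 11 + j48.
∠G = ∠num − ∠den = 38.660° − (77.093°) = -38.43°.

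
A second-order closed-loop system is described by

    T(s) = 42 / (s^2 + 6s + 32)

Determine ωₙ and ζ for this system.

Compare the denominator to the standard form s^2 + 2ζωₙs + ωₙ².
ωₙ² = 32, so ωₙ = √32 ≈ 5.657 rad/s.
2ζωₙ = 6, so ζ = 6/(2·√32) ≈ 0.5303.

ωₙ ≈ 5.657 rad/s, ζ ≈ 0.5303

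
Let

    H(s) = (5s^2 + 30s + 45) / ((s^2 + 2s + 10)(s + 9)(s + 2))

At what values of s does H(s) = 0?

Set the numerator to zero: 5s^2 + 30s + 45 = 0, i.e. 5·(s^2 + 6s + 9) = 0.
Factoring: (s + 3)^2 = 0.

s = -3, -3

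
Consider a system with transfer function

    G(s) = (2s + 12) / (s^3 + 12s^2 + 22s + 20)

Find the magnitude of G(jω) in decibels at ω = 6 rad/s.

Substitute s = j6: numerator = 12 + j12, denominator = -412 - j84.
|G(j6)| = |12 + j12| / |-412 - j84| = 16.971 / 420.48 ≈ 0.04036.
In decibels: 20·log₁₀(0.04036) ≈ -27.9 dB.

|G(j6)|_dB ≈ -27.9 dB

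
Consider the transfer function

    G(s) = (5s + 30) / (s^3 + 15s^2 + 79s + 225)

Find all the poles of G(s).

s = -3 + 4j, -3 - 4j, -9

The poles are the roots of the denominator s^3 + 15s^2 + 79s + 225 = 0.
Trying s = -9: the polynomial evaluates to 0, so (s + 9) is a factor.
Dividing out leaves s^2 + 6s + 25 = 0.
The quadratic formula then gives s = -3 ± 4j.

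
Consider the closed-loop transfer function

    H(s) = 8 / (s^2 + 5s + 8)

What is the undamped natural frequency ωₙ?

Compare the denominator to the standard form s^2 + 2ζωₙs + ωₙ².
ωₙ² = 8, so ωₙ = √8 ≈ 2.828 rad/s.

ωₙ ≈ 2.828 rad/s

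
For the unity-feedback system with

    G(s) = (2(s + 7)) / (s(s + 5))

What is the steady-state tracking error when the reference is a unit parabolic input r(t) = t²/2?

e_ss = ∞

G(s) has one pole at the origin.
This is a Type 1 system; Ka = lim_{s→0} s^2·G(s) = 0, so the steady-state error for a parabola input is infinite.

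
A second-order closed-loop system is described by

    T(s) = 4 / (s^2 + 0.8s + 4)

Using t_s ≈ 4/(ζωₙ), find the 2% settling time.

Comparing s^2 + 0.8s + 4 to s^2 + 2ζωₙs + ωₙ²: ωₙ = 2 rad/s and ζ = 0.8/(2·2) = 0.2.
ζωₙ = 0.8/2 = 0.4, so t_s ≈ 4/(ζωₙ) = 4/0.4 = 10 s.

t_s ≈ 10 s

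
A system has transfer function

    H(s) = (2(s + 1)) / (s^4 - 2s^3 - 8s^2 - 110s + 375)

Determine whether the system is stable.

The denominator s^4 - 2s^3 - 8s^2 - 110s + 375 factors as (s - 3)(s^2 + 6s + 25)(s - 5), giving poles at s = 3, -3 ± 4j, 5.
Since the pole(s) at s = 3, 5 lie in the right half-plane, the system is unstable.

unstable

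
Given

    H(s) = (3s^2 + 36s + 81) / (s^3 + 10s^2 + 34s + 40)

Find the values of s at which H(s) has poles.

s = -3 + j, -3 - j, -4

The poles are the roots of the denominator s^3 + 10s^2 + 34s + 40 = 0.
Trying s = -4: the polynomial evaluates to 0, so (s + 4) is a factor.
Dividing out leaves s^2 + 6s + 10 = 0.
The quadratic formula then gives s = -3 ± 1j.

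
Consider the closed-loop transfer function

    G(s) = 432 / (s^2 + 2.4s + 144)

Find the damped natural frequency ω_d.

ω_d ≈ 11.94 rad/s

Comparing s^2 + 2.4s + 144 to s^2 + 2ζωₙs + ωₙ²: ωₙ = 12 rad/s and ζ = 2.4/(2·12) = 0.1.
ζωₙ = 2.4/2 = 1.2, so ω_d = ωₙ√(1−ζ²) = √(ωₙ² − (ζωₙ)²) = √(144 − 1.2²) = √142.56 ≈ 11.94 rad/s.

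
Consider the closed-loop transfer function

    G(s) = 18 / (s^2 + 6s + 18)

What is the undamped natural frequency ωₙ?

ωₙ ≈ 4.243 rad/s

Compare the denominator to the standard form s^2 + 2ζωₙs + ωₙ².
ωₙ² = 18, so ωₙ = √18 ≈ 4.243 rad/s.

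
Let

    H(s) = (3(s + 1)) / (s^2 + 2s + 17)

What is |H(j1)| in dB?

Substitute s = j1: numerator = 3 + j3, denominator = 16 + j2.
|H(j1)| = |3 + j3| / |16 + j2| = 4.2426 / 16.125 ≈ 0.2631.
In decibels: 20·log₁₀(0.2631) ≈ -11.6 dB.

|H(j1)|_dB ≈ -11.6 dB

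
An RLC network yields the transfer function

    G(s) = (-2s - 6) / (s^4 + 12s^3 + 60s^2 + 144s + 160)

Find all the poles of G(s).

The poles are the roots of the denominator s^4 + 12s^3 + 60s^2 + 144s + 160 = 0.
No real roots exist; factor into two real quadratics: (s^2 + 4s + 8)(s^2 + 8s + 20) = 0.
Each quadratic gives a conjugate pair via the quadratic formula.

s = -2 + 2j, -2 - 2j, -4 + 2j, -4 - 2j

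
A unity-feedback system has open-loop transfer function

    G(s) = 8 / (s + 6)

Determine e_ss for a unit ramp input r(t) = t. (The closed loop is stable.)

e_ss = ∞

G(s) has no poles at the origin.
This is a Type 0 system; Kv = lim_{s→0} s·G(s) = 0, so the steady-state error for a ramp input is infinite.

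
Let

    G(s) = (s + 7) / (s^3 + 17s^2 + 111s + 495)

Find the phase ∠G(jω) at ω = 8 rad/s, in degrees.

∠G(j8) ≈ -98.81°

At s = j8: numerator = 7 + j8, denominator = -593 + j376.
∠G = ∠num − ∠den = 48.814° − (147.62°) = -98.81°.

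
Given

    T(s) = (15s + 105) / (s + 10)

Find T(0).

T(0) = 21/2 ≈ 10.50

Set s = 0: T(0) = (105) / (10) = 21/2.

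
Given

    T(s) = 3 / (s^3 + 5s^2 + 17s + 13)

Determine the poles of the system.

s = -2 + 3j, -2 - 3j, -1

The poles are the roots of the denominator s^3 + 5s^2 + 17s + 13 = 0.
Trying s = -1: the polynomial evaluates to 0, so (s + 1) is a factor.
Dividing out leaves s^2 + 4s + 13 = 0.
The quadratic formula then gives s = -2 ± 3j.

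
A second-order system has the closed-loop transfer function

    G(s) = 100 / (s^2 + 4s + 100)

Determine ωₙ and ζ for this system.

ωₙ = 10 rad/s, ζ = 0.2

Compare the denominator to the standard form s^2 + 2ζωₙs + ωₙ².
ωₙ² = 100, so ωₙ = 10 rad/s.
2ζωₙ = 4, so ζ = 4/(2·10) = 0.2.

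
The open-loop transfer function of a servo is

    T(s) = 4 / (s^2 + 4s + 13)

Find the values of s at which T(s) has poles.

The poles are the roots of the denominator s^2 + 4s + 13 = 0.
Using the quadratic formula: s = (-4 ± √(-36))/2 = -2 ± 3j.

s = -2 + 3j, -2 - 3j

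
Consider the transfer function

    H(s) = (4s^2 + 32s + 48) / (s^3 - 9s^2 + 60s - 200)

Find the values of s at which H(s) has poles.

The poles are the roots of the denominator s^3 - 9s^2 + 60s - 200 = 0.
Trying s = 5: the polynomial evaluates to 0, so (s - 5) is a factor.
Dividing out leaves s^2 - 4s + 40 = 0.
The quadratic formula then gives s = 2 ± 6j.

s = 2 ± 6j, 5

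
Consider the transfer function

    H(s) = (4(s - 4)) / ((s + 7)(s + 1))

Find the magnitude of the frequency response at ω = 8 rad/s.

|H(j8)| ≈ 0.4175

Substitute s = j8: numerator = -16 + j32, denominator = -57 + j64.
|H(j8)| = |-16 + j32| / |-57 + j64| = 35.777 / 85.703 ≈ 0.4175.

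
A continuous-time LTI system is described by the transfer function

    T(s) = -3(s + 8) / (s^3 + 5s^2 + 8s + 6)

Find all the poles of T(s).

The poles are the roots of the denominator s^3 + 5s^2 + 8s + 6 = 0.
Trying s = -3: the polynomial evaluates to 0, so (s + 3) is a factor.
Dividing out leaves s^2 + 2s + 2 = 0.
The quadratic formula then gives s = -1 ± 1j.

s = -1 + j, -1 - j, -3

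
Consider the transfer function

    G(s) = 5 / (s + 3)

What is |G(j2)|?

|G(j2)| ≈ 1.387

Substitute s = j2: numerator = 5, denominator = 3 + j2.
|G(j2)| = |5| / |3 + j2| = 5 / 3.6056 ≈ 1.387.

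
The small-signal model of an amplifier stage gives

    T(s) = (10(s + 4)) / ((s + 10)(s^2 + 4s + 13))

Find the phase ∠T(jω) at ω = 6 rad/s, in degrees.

∠T(j6) ≈ -108.4°

At s = j6: numerator = 40 + j60, denominator = -374 + j102.
∠T = ∠num − ∠den = 56.310° − (164.74°) = -108.4°.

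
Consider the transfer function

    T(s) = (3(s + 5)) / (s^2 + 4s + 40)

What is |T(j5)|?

|T(j5)| ≈ 0.8485

Substitute s = j5: numerator = 15 + j15, denominator = 15 + j20.
|T(j5)| = |15 + j15| / |15 + j20| = 21.213 / 25 ≈ 0.8485.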